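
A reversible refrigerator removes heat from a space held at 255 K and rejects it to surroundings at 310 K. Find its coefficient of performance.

COP_R ≈ 4.636

The reversible coefficient of performance is COP_R = T_C/(T_H − T_C) = 255.00/(310.00 − 255.00) = 4.636.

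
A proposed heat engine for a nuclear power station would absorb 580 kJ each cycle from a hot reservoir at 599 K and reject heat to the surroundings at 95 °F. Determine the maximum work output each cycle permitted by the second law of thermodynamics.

T_C = 95 °F → (95 − 32) × 5/9 = 35.00 °C = 308.15 K.
The second-law ceiling is the Carnot efficiency, η_max = 1 − T_C/T_H = 1 − 308.15/599.00 = 0.4856.
W_max = η_max · Q_H = 0.4856 × 580 = 282 kJ.

W_max ≈ 282 kJ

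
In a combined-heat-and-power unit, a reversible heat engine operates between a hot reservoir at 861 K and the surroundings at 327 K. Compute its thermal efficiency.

The Carnot efficiency is η = 1 − T_C/T_H = 1 − 327.00/861.00 = 0.620.

η ≈ 0.620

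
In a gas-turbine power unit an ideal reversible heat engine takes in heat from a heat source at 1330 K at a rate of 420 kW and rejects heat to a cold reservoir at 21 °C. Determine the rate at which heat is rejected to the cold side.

T_C = 21 °C → 21 + 273.15 = 294.15 K.
Carnot efficiency: η = 1 − T_C/T_H = 1 − 294.15/1330.00 = 0.7788.
For a reversible cycle Q_C/Q_H = T_C/T_H, so Q_C = 420 × 294.15/1330.00 = 92.9 kW.

Q̇_C ≈ 92.9 kW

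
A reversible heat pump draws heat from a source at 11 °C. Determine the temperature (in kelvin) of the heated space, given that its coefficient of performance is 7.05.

T_H ≈ 331 K

T_C = 11 °C → 11 + 273.15 = 284.15 K.
COP_HP = T_H/(T_H − T_C) ⇒ T_H = T_C·COP_HP/(COP_HP − 1) = 284.15 × 7.05/(7.05 − 1) = 331 K.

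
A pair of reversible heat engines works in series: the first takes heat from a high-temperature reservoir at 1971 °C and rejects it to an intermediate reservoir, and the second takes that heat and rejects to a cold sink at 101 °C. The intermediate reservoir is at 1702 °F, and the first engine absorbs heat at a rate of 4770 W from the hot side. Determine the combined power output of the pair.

Ẇ_total ≈ 3970 W

T_H = 1971 °C → 1971 + 273.15 = 2244.15 K.
T_C = 101 °C → 101 + 273.15 = 374.15 K.
Two reversible stages in series are equivalent to a single Carnot engine between T_H and T_C, so η_total = 1 − T_C/T_H = 1 − 374.15/2244.15 = 0.8333.
W_total = η_total · Q_H = 0.8333 × 4770 = 3970 W.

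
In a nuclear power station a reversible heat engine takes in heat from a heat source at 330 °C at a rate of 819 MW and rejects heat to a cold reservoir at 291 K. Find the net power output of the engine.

T_H = 330 °C → 330 + 273.15 = 603.15 K.
η_rev = 1 − T_C/T_H = 1 − 291.00/603.15 = 0.5175.
W = η·Q_H = 0.5175 × 819 = 424 MW.

Ẇ ≈ 424 MW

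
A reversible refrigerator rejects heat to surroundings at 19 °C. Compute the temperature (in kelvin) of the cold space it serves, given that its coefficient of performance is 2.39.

T_C ≈ 206 K

T_H = 19 °C → 19 + 273.15 = 292.15 K.
COP_R = T_C/(T_H − T_C) ⇒ T_C = T_H·COP_R/(1 + COP_R) = 292.15 × 2.39/(1 + 2.39) = 206 K.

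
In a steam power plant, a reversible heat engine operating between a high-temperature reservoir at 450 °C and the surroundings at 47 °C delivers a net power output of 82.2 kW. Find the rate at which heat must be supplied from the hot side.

T_H = 450 °C → 450 + 273.15 = 723.15 K.
T_C = 47 °C → 47 + 273.15 = 320.15 K.
η_rev = 1 − T_C/T_H = 1 − 320.15/723.15 = 0.5573.
Q_H = W/η = 82.2/0.5573 = 148 kW.

Q̇_H ≈ 148 kW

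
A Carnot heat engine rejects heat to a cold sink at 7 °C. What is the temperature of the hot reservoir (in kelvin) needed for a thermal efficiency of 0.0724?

T_C = 7 °C → 7 + 273.15 = 280.15 K.
From η = 1 − T_C/T_H, solving for T_H gives T_H = T_C/(1 − η) = 280.15/(1 − 0.0724) = 302 K.

T_H ≈ 302 K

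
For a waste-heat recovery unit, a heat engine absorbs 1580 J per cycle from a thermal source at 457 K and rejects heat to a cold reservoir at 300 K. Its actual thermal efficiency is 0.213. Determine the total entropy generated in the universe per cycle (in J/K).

W = η·Q_H = 0.213 × 1580 = 336.5 J, so Q_C = Q_H − W = 1243 J.
Reservoir entropy changes: ΔS_H = −Q_H/T_H = −1580/457.00 = -3.457 J/K and ΔS_C = +Q_C/T_C = 1243/300.00 = 4.145 J/K.
ΔS_univ = −Q_H/T_H + Q_C/T_C = 0.6875 J/K (> 0, since η = 0.213 < η_Carnot = 0.344).

ΔS_univ ≈ 0.6875 J/K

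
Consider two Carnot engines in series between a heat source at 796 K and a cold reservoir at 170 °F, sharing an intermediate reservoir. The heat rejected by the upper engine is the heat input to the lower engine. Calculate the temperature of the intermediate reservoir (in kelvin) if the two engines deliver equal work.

T_C = 170 °F → (170 − 32) × 5/9 = 76.67 °C = 349.82 K.
For reversible stages Q_m = Q_H·(T_m/T_H). Setting W₁ = Q_H(1 − T_m/T_H) equal to W₂ = Q_m(1 − T_C/T_m) = Q_H·(T_m − T_C)/T_H gives T_H − T_m = T_m − T_C, so T_m = (T_H + T_C)/2 = (796.00 + 349.82)/2 = 573 K.

T_m ≈ 573 K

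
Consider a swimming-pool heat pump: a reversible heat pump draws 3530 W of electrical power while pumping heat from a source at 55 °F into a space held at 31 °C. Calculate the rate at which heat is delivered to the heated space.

Q̇_H ≈ 58900 W

T_H = 31 °C → 31 + 273.15 = 304.15 K.
T_C = 55 °F → (55 − 32) × 5/9 = 12.78 °C = 285.93 K.
COP_HP = T_H/(T_H − T_C) = 304.15/18.22 = 16.6912.
Q_H = COP_HP · W = 16.6912 × 3530 = 58900 W.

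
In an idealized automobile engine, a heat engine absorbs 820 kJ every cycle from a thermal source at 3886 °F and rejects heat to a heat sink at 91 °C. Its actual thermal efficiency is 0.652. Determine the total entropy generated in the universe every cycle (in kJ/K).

ΔS_univ ≈ 0.444 kJ/K

T_H = 3886 °F → (3886 − 32) × 5/9 = 2141.11 °C = 2414.26 K.
T_C = 91 °C → 91 + 273.15 = 364.15 K.
W = η·Q_H = 0.652 × 820 = 534.6 kJ, so Q_C = Q_H − W = 285.4 kJ.
The hot reservoir loses entropy Q_H/T_H = 820/2414.26 = 0.3396 kJ/K; the cold reservoir gains Q_C/T_C = 285.4/364.15 = 0.7836 kJ/K.
ΔS_univ = −Q_H/T_H + Q_C/T_C = 0.444 kJ/K (> 0, since η = 0.652 < η_Carnot = 0.849).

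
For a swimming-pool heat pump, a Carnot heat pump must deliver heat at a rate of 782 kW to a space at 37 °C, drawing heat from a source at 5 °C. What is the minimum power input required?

T_H = 37 °C → 37 + 273.15 = 310.15 K.
T_C = 5 °C → 5 + 273.15 = 278.15 K.
For a reversible heat pump, COP_HP = T_H/(T_H − T_C) = 310.15/32.00 = 9.6922.
W = Q_H/COP_HP = 782/9.6922 = 80.7 kW.

Ẇ_in ≈ 80.7 kW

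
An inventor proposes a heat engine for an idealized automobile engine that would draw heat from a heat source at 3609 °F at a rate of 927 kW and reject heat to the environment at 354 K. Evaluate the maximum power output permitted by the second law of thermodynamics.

Ẇ_max ≈ 781.8 kW

T_H = 3609 °F → (3609 − 32) × 5/9 = 1987.22 °C = 2260.37 K.
By the Carnot theorem, η_max = 1 − T_C/T_H = 1 − 354.00/2260.37 = 0.8434.
W_max = η_max · Q_H = 0.8434 × 927 = 781.8 kW.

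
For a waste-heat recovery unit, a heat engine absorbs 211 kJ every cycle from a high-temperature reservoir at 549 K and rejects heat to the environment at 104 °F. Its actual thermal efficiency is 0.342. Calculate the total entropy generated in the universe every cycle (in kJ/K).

ΔS_univ ≈ 0.0590 kJ/K

T_C = 104 °F → (104 − 32) × 5/9 = 40.00 °C = 313.15 K.
W = η·Q_H = 0.342 × 211 = 72.16 kJ, so Q_C = Q_H − W = 138.8 kJ.
The hot reservoir loses entropy Q_H/T_H = 211/549.00 = 0.3843 kJ/K; the cold reservoir gains Q_C/T_C = 138.8/313.15 = 0.4434 kJ/K.
ΔS_univ = −Q_H/T_H + Q_C/T_C = 0.0590 kJ/K (> 0, since η = 0.342 < η_Carnot = 0.430).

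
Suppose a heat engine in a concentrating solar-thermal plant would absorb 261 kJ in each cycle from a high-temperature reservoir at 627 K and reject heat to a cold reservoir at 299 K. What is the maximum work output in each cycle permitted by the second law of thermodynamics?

W_max ≈ 137 kJ

By the Carnot theorem, η_max = 1 − T_C/T_H = 1 − 299.00/627.00 = 0.5231.
W_max = η_max · Q_H = 0.5231 × 261 = 137 kJ.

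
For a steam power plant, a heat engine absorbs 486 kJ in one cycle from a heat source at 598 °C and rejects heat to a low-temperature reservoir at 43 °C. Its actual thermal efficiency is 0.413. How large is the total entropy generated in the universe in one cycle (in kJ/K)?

ΔS_univ ≈ 0.344 kJ/K

T_H = 598 °C → 598 + 273.15 = 871.15 K.
T_C = 43 °C → 43 + 273.15 = 316.15 K.
W = η·Q_H = 0.413 × 486 = 200.7 kJ, so Q_C = Q_H − W = 285.3 kJ.
Reservoir entropy changes: ΔS_H = −Q_H/T_H = −486/871.15 = -0.5579 kJ/K and ΔS_C = +Q_C/T_C = 285.3/316.15 = 0.9024 kJ/K.
ΔS_univ = −Q_H/T_H + Q_C/T_C = 0.344 kJ/K (> 0, since η = 0.413 < η_Carnot = 0.637).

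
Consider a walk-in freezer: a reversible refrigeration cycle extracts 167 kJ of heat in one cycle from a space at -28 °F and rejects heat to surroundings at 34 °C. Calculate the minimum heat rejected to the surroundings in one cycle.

T_H = 34 °C → 34 + 273.15 = 307.15 K.
T_C = -28 °F → (-28 − 32) × 5/9 = -33.33 °C = 239.82 K.
For a reversible cycle Q_H/Q_C = T_H/T_C, so Q_H = Q_C·T_H/T_C = 167 × 307.15/239.82 = 213.9 kJ.

Q_H ≈ 213.9 kJ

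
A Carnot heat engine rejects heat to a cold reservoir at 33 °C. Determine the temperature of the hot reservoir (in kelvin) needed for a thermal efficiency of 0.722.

T_C = 33 °C → 33 + 273.15 = 306.15 K.
From η = 1 − T_C/T_H, solving for T_H gives T_H = T_C/(1 − η) = 306.15/(1 − 0.722) = 1101 K.

T_H ≈ 1101 K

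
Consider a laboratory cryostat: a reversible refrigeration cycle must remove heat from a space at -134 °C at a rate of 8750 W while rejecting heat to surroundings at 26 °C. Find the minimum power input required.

T_H = 26 °C → 26 + 273.15 = 299.15 K.
T_C = -134 °C → -134 + 273.15 = 139.15 K.
For a reversible refrigerator, COP_R = T_C/(T_H − T_C) = 139.15/160.00 = 0.8697.
W = Q_C/COP_R = 8750/0.8697 = 10100 W.

Ẇ_in ≈ 10100 W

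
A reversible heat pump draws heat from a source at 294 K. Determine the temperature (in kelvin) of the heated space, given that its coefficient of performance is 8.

T_H ≈ 336 K

COP_HP = T_H/(T_H − T_C) ⇒ T_H = T_C·COP_HP/(COP_HP − 1) = 294.00 × 8/(8 − 1) = 336 K.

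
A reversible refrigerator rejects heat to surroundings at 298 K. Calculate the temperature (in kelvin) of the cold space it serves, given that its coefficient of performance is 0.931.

T_C ≈ 144 K

COP_R = T_C/(T_H − T_C) ⇒ T_C = T_H·COP_R/(1 + COP_R) = 298.00 × 0.931/(1 + 0.931) = 144 K.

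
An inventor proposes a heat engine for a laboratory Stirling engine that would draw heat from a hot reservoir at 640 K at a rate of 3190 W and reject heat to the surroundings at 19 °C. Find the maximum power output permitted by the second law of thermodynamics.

T_C = 19 °C → 19 + 273.15 = 292.15 K.
The upper bound on efficiency is η_max = 1 − T_C/T_H = 1 − 292.15/640.00 = 0.5435.
W_max = η_max · Q_H = 0.5435 × 3190 = 1734 W.

Ẇ_max ≈ 1734 W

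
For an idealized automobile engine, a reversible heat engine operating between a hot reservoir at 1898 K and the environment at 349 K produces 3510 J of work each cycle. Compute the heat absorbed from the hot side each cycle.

η_rev = 1 − T_C/T_H = 1 − 349.00/1898.00 = 0.8161.
Q_H = W/η = 3510/0.8161 = 4301 J.

Q_H ≈ 4301 J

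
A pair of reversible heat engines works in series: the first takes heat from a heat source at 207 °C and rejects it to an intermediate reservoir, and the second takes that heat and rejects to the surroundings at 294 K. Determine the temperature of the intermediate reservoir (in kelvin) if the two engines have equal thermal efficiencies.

T_H = 207 °C → 207 + 273.15 = 480.15 K.
Equal efficiencies require 1 − T_m/T_H = 1 − T_C/T_m, i.e. T_m/T_H = T_C/T_m, so T_m = √(T_H·T_C) = √(480.15 × 294.00) = 376 K.

T_m ≈ 376 K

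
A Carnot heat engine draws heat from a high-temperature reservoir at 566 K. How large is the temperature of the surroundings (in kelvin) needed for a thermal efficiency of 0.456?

T_C ≈ 308 K

From η = 1 − T_C/T_H, T_C = T_H·(1 − η) = 566.00 × (1 − 0.456) = 308 K.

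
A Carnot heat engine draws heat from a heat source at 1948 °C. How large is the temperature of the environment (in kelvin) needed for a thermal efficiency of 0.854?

T_H = 1948 °C → 1948 + 273.15 = 2221.15 K.
From η = 1 − T_C/T_H, T_C = T_H·(1 − η) = 2221.15 × (1 − 0.854) = 324.3 K.

T_C ≈ 324.3 K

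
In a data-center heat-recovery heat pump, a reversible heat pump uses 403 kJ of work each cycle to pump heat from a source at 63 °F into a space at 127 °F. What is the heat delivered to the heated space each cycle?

Q_H ≈ 3694 kJ

T_H = 127 °F → (127 − 32) × 5/9 = 52.78 °C = 325.93 K.
T_C = 63 °F → (63 − 32) × 5/9 = 17.22 °C = 290.37 K.
COP_HP = T_H/(T_H − T_C) = 325.93/35.56 = 9.1667.
Q_H = COP_HP · W = 9.1667 × 403 = 3694 kJ.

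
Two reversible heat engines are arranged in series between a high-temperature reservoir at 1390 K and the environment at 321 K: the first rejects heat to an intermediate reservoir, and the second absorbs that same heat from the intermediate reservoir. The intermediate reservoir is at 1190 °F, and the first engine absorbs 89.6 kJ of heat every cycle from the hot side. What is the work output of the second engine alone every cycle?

T_m = 1190 °F → (1190 − 32) × 5/9 = 643.33 °C = 916.48 K.
Heat entering the second stage: Q_m = Q_H·(T_m/T_H) = 89.6 × 916.48/1390.00 = 59.1 kJ.
Second-stage efficiency η₂ = 1 − T_C/T_m = 1 − 321.00/916.48 = 0.6497, so W₂ = η₂·Q_m = 38.4 kJ.

W₂ ≈ 38.4 kJ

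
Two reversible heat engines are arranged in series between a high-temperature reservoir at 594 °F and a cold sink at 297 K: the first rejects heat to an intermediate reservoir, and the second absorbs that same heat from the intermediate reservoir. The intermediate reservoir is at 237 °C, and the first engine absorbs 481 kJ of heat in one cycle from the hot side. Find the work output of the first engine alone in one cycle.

W₁ ≈ 61.8 kJ

T_H = 594 °F → (594 − 32) × 5/9 = 312.22 °C = 585.37 K.
T_m = 237 °C → 237 + 273.15 = 510.15 K.
First-stage efficiency η₁ = 1 − T_m/T_H = 1 − 510.15/585.37 = 0.1285.
W₁ = η₁·Q_H = 0.1285 × 481 = 61.8 kJ.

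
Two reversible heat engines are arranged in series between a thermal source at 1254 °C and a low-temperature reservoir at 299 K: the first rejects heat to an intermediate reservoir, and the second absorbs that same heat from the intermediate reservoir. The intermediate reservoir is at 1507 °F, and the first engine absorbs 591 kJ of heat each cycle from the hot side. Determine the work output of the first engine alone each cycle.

W₁ ≈ 168 kJ

T_H = 1254 °C → 1254 + 273.15 = 1527.15 K.
T_m = 1507 °F → (1507 − 32) × 5/9 = 819.44 °C = 1092.59 K.
First-stage efficiency η₁ = 1 − T_m/T_H = 1 − 1092.59/1527.15 = 0.2846.
W₁ = η₁·Q_H = 0.2846 × 591 = 168 kJ.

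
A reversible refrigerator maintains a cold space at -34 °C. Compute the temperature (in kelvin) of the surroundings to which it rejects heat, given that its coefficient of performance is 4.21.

T_C = -34 °C → -34 + 273.15 = 239.15 K.
COP_R = T_C/(T_H − T_C) ⇒ T_H = T_C·(1 + 1/COP_R) = 239.15 × (1 + 1/4.21) = 296 K.

T_H ≈ 296 K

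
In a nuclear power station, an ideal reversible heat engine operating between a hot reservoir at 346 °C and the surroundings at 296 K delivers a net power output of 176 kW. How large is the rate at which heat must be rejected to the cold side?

Q̇_C ≈ 161.2 kW

T_H = 346 °C → 346 + 273.15 = 619.15 K.
η_rev = 1 − T_C/T_H = 1 − 296.00/619.15 = 0.5219.
Since Q_C/Q_H = T_C/T_H and Q_H = W/η, Q_C = W·T_C/(T_H − T_C) = 176 × 296.00/323.15 = 161.2 kW.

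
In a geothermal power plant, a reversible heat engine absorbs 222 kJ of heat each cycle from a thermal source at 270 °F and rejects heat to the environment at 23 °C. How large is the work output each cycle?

W ≈ 59.8 kJ

T_H = 270 °F → (270 − 32) × 5/9 = 132.22 °C = 405.37 K.
T_C = 23 °C → 23 + 273.15 = 296.15 K.
η_rev = 1 − T_C/T_H = 1 − 296.15/405.37 = 0.2694.
W = η·Q_H = 0.2694 × 222 = 59.8 kJ.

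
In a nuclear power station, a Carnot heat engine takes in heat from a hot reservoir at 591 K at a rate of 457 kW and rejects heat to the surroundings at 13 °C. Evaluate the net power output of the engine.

T_C = 13 °C → 13 + 273.15 = 286.15 K.
The Carnot efficiency is η = 1 − T_C/T_H = 1 − 286.15/591.00 = 0.5158.
W = η·Q_H = 0.5158 × 457 = 235.7 kW.

Ẇ ≈ 235.7 kW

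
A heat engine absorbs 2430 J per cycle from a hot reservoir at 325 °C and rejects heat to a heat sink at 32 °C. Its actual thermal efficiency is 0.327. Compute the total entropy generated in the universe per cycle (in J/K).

ΔS_univ ≈ 1.30 J/K

T_H = 325 °C → 325 + 273.15 = 598.15 K.
T_C = 32 °C → 32 + 273.15 = 305.15 K.
W = η·Q_H = 0.327 × 2430 = 794.6 J, so Q_C = Q_H − W = 1635 J.
The hot reservoir loses entropy Q_H/T_H = 2430/598.15 = 4.063 J/K; the cold reservoir gains Q_C/T_C = 1635/305.15 = 5.359 J/K.
ΔS_univ = −Q_H/T_H + Q_C/T_C = 1.30 J/K (> 0, since η = 0.327 < η_Carnot = 0.490).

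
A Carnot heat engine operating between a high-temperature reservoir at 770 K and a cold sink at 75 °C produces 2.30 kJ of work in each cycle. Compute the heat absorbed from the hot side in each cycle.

T_C = 75 °C → 75 + 273.15 = 348.15 K.
The Carnot efficiency is η = 1 − T_C/T_H = 1 − 348.15/770.00 = 0.5479.
Q_H = W/η = 2.30/0.5479 = 4.20 kJ.

Q_H ≈ 4.20 kJ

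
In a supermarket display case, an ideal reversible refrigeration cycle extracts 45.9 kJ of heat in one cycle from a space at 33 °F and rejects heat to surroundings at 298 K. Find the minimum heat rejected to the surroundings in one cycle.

T_C = 33 °F → (33 − 32) × 5/9 = 0.56 °C = 273.71 K.
For a reversible cycle Q_H/Q_C = T_H/T_C, so Q_H = Q_C·T_H/T_C = 45.9 × 298.00/273.71 = 49.97 kJ.

Q_H ≈ 49.97 kJ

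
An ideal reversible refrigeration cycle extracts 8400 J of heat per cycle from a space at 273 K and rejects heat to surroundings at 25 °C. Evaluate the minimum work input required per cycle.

W_in ≈ 774 J

T_H = 25 °C → 25 + 273.15 = 298.15 K.
COP_R = T_C/(T_H − T_C) = 273.00/25.15 = 10.8549.
W = Q_C/COP_R = 8400/10.8549 = 774 J.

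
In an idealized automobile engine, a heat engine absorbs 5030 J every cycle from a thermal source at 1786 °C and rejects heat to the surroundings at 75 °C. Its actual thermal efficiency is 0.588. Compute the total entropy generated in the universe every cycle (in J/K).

ΔS_univ ≈ 3.510 J/K

T_H = 1786 °C → 1786 + 273.15 = 2059.15 K.
T_C = 75 °C → 75 + 273.15 = 348.15 K.
W = η·Q_H = 0.588 × 5030 = 2958 J, so Q_C = Q_H − W = 2072 J.
Entropy balance on the reservoirs: −Q_H/T_H = -2.443 J/K, +Q_C/T_C = 5.952 J/K.
ΔS_univ = −Q_H/T_H + Q_C/T_C = 3.510 J/K (> 0, since η = 0.588 < η_Carnot = 0.831).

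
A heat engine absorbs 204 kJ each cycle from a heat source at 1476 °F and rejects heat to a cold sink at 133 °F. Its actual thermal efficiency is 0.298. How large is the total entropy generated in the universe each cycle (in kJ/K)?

T_H = 1476 °F → (1476 − 32) × 5/9 = 802.22 °C = 1075.37 K.
T_C = 133 °F → (133 − 32) × 5/9 = 56.11 °C = 329.26 K.
W = η·Q_H = 0.298 × 204 = 60.79 kJ, so Q_C = Q_H − W = 143.2 kJ.
Entropy balance on the reservoirs: −Q_H/T_H = -0.1897 kJ/K, +Q_C/T_C = 0.4349 kJ/K.
ΔS_univ = −Q_H/T_H + Q_C/T_C = 0.2452 kJ/K (> 0, since η = 0.298 < η_Carnot = 0.694).

ΔS_univ ≈ 0.2452 kJ/K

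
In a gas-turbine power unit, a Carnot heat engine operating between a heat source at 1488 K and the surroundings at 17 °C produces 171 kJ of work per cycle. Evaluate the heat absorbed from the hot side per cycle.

Q_H ≈ 212 kJ

T_C = 17 °C → 17 + 273.15 = 290.15 K.
Since the cycle is reversible, η = 1 − T_C/T_H = 1 − 290.15/1488.00 = 0.8050.
Q_H = W/η = 171/0.8050 = 212 kJ.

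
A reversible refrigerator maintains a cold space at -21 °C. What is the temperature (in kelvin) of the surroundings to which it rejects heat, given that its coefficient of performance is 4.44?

T_H ≈ 308.9 K

T_C = -21 °C → -21 + 273.15 = 252.15 K.
COP_R = T_C/(T_H − T_C) ⇒ T_H = T_C·(1 + 1/COP_R) = 252.15 × (1 + 1/4.44) = 308.9 K.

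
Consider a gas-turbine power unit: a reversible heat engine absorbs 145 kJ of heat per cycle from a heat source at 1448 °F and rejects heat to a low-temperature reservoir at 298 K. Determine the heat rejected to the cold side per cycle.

Q_C ≈ 40.8 kJ

T_H = 1448 °F → (1448 − 32) × 5/9 = 786.67 °C = 1059.82 K.
η_rev = 1 − T_C/T_H = 1 − 298.00/1059.82 = 0.7188.
For a reversible cycle Q_C/Q_H = T_C/T_H, so Q_C = 145 × 298.00/1059.82 = 40.8 kJ.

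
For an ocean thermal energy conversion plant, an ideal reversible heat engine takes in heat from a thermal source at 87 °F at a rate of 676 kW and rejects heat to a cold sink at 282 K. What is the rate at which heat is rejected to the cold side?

T_H = 87 °F → (87 − 32) × 5/9 = 30.56 °C = 303.71 K.
For a reversible engine, η = 1 − T_C/T_H = 1 − 282.00/303.71 = 0.0715.
For a reversible cycle Q_C/Q_H = T_C/T_H, so Q_C = 676 × 282.00/303.71 = 627.7 kW.

Q̇_C ≈ 627.7 kW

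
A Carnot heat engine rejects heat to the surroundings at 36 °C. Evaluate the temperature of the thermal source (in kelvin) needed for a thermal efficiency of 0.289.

T_C = 36 °C → 36 + 273.15 = 309.15 K.
From η = 1 − T_C/T_H, solving for T_H gives T_H = T_C/(1 − η) = 309.15/(1 − 0.289) = 434.8 K.

T_H ≈ 434.8 K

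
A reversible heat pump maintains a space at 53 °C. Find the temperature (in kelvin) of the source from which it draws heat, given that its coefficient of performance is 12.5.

T_C ≈ 300 K

T_H = 53 °C → 53 + 273.15 = 326.15 K.
COP_HP = T_H/(T_H − T_C) ⇒ T_C = T_H·(COP_HP − 1)/COP_HP = 326.15 × (12.5 − 1)/12.5 = 300 K.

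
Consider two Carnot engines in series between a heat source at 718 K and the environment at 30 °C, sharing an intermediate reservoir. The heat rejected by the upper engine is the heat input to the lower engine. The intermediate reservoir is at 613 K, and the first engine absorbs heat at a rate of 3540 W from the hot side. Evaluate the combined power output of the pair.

T_C = 30 °C → 30 + 273.15 = 303.15 K.
Two reversible stages in series are equivalent to a single Carnot engine between T_H and T_C, so η_total = 1 − T_C/T_H = 1 − 303.15/718.00 = 0.5778.
W_total = η_total · Q_H = 0.5778 × 3540 = 2050 W.

Ẇ_total ≈ 2050 W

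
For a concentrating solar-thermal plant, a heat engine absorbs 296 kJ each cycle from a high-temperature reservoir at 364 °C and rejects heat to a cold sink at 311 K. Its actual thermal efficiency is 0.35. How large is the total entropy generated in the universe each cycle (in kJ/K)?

T_H = 364 °C → 364 + 273.15 = 637.15 K.
W = η·Q_H = 0.35 × 296 = 103.6 kJ, so Q_C = Q_H − W = 192.4 kJ.
Reservoir entropy changes: ΔS_H = −Q_H/T_H = −296/637.15 = -0.4646 kJ/K and ΔS_C = +Q_C/T_C = 192.4/311.00 = 0.6186 kJ/K.
ΔS_univ = −Q_H/T_H + Q_C/T_C = 0.1541 kJ/K (> 0, since η = 0.35 < η_Carnot = 0.512).

ΔS_univ ≈ 0.1541 kJ/K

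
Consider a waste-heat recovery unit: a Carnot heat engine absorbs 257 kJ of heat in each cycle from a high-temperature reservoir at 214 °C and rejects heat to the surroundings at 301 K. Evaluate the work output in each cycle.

T_H = 214 °C → 214 + 273.15 = 487.15 K.
The Carnot efficiency is η = 1 − T_C/T_H = 1 − 301.00/487.15 = 0.3821.
W = η·Q_H = 0.3821 × 257 = 98.2 kJ.

W ≈ 98.2 kJ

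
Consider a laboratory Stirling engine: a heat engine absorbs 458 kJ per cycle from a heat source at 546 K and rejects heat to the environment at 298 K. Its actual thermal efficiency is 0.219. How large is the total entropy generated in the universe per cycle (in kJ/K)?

W = η·Q_H = 0.219 × 458 = 100.3 kJ, so Q_C = Q_H − W = 357.7 kJ.
The hot reservoir loses entropy Q_H/T_H = 458/546.00 = 0.8388 kJ/K; the cold reservoir gains Q_C/T_C = 357.7/298.00 = 1.200 kJ/K.
ΔS_univ = −Q_H/T_H + Q_C/T_C = 0.362 kJ/K (> 0, since η = 0.219 < η_Carnot = 0.454).

ΔS_univ ≈ 0.362 kJ/K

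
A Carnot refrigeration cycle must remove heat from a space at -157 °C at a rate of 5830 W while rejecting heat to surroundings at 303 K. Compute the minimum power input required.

Ẇ_in ≈ 9380 W

T_C = -157 °C → -157 + 273.15 = 116.15 K.
The reversible coefficient of performance is COP_R = T_C/(T_H − T_C) = 116.15/186.85 = 0.6216.
W = Q_C/COP_R = 5830/0.6216 = 9380 W.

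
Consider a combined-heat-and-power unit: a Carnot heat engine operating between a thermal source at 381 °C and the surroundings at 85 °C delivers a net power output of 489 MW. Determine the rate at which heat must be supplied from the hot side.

Q̇_H ≈ 1080 MW

T_H = 381 °C → 381 + 273.15 = 654.15 K.
T_C = 85 °C → 85 + 273.15 = 358.15 K.
For a reversible engine, η = 1 − T_C/T_H = 1 − 358.15/654.15 = 0.4525.
Q_H = W/η = 489/0.4525 = 1080 MW.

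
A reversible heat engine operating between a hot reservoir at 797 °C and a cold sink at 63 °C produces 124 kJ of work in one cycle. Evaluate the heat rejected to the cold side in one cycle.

Q_C ≈ 56.8 kJ

T_H = 797 °C → 797 + 273.15 = 1070.15 K.
T_C = 63 °C → 63 + 273.15 = 336.15 K.
Carnot efficiency: η = 1 − T_C/T_H = 1 − 336.15/1070.15 = 0.6859.
Since Q_C/Q_H = T_C/T_H and Q_H = W/η, Q_C = W·T_C/(T_H − T_C) = 124 × 336.15/734.00 = 56.8 kJ.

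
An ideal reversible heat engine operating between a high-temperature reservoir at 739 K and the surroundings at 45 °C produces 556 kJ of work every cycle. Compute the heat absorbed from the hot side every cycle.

T_C = 45 °C → 45 + 273.15 = 318.15 K.
η_rev = 1 − T_C/T_H = 1 − 318.15/739.00 = 0.5695.
Q_H = W/η = 556/0.5695 = 976 kJ.

Q_H ≈ 976 kJ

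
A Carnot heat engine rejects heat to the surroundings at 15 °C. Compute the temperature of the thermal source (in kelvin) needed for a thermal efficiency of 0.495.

T_H ≈ 571 K

T_C = 15 °C → 15 + 273.15 = 288.15 K.
From η = 1 − T_C/T_H, solving for T_H gives T_H = T_C/(1 − η) = 288.15/(1 − 0.495) = 571 K.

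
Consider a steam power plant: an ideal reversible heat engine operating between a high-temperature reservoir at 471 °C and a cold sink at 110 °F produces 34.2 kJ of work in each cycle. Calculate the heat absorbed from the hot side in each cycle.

T_H = 471 °C → 471 + 273.15 = 744.15 K.
T_C = 110 °F → (110 − 32) × 5/9 = 43.33 °C = 316.48 K.
Carnot efficiency: η = 1 − T_C/T_H = 1 − 316.48/744.15 = 0.5747.
Q_H = W/η = 34.2/0.5747 = 59.5 kJ.

Q_H ≈ 59.5 kJ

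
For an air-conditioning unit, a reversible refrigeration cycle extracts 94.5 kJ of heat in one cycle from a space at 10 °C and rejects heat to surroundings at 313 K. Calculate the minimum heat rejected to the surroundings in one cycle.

T_C = 10 °C → 10 + 273.15 = 283.15 K.
For a reversible cycle Q_H/Q_C = T_H/T_C, so Q_H = Q_C·T_H/T_C = 94.5 × 313.00/283.15 = 104 kJ.

Q_H ≈ 104 kJ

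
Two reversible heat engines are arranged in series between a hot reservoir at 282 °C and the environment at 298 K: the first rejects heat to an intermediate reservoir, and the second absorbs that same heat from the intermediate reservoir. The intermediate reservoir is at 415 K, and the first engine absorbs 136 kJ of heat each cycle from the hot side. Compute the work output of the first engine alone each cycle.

W₁ ≈ 34.3 kJ

T_H = 282 °C → 282 + 273.15 = 555.15 K.
First-stage efficiency η₁ = 1 − T_m/T_H = 1 − 415.00/555.15 = 0.2525.
W₁ = η₁·Q_H = 0.2525 × 136 = 34.3 kJ.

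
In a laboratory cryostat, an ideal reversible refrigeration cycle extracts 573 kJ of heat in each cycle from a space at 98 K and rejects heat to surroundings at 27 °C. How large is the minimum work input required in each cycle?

W_in ≈ 1180 kJ

T_H = 27 °C → 27 + 273.15 = 300.15 K.
The reversible coefficient of performance is COP_R = T_C/(T_H − T_C) = 98.00/202.15 = 0.4848.
W = Q_C/COP_R = 573/0.4848 = 1180 kJ.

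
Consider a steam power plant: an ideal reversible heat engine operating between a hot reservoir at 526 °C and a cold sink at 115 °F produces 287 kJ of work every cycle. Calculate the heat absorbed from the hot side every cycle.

Q_H ≈ 477.9 kJ

T_H = 526 °C → 526 + 273.15 = 799.15 K.
T_C = 115 °F → (115 − 32) × 5/9 = 46.11 °C = 319.26 K.
Since the cycle is reversible, η = 1 − T_C/T_H = 1 − 319.26/799.15 = 0.6005.
Q_H = W/η = 287/0.6005 = 477.9 kJ.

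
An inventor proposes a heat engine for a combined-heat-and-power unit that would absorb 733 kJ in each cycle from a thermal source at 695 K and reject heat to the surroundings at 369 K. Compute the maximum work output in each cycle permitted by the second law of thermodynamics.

By the Carnot theorem, η_max = 1 − T_C/T_H = 1 − 369.00/695.00 = 0.4691.
W_max = η_max · Q_H = 0.4691 × 733 = 344 kJ.

W_max ≈ 344 kJ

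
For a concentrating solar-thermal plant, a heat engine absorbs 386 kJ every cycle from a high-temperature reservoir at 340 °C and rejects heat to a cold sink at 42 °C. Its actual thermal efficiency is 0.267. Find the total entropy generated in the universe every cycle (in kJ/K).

ΔS_univ ≈ 0.268 kJ/K

T_H = 340 °C → 340 + 273.15 = 613.15 K.
T_C = 42 °C → 42 + 273.15 = 315.15 K.
W = η·Q_H = 0.267 × 386 = 103.1 kJ, so Q_C = Q_H − W = 282.9 kJ.
Entropy balance on the reservoirs: −Q_H/T_H = -0.6295 kJ/K, +Q_C/T_C = 0.8978 kJ/K.
ΔS_univ = −Q_H/T_H + Q_C/T_C = 0.268 kJ/K (> 0, since η = 0.267 < η_Carnot = 0.486).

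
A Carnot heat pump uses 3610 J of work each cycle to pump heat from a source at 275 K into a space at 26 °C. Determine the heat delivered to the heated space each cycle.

T_H = 26 °C → 26 + 273.15 = 299.15 K.
COP_HP = T_H/(T_H − T_C) = 299.15/24.15 = 12.3872.
Q_H = COP_HP · W = 12.3872 × 3610 = 44700 J.

Q_H ≈ 44700 J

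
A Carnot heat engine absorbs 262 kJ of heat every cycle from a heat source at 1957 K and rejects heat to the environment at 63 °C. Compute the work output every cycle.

T_C = 63 °C → 63 + 273.15 = 336.15 K.
The Carnot efficiency is η = 1 − T_C/T_H = 1 − 336.15/1957.00 = 0.8282.
W = η·Q_H = 0.8282 × 262 = 217 kJ.

W ≈ 217 kJ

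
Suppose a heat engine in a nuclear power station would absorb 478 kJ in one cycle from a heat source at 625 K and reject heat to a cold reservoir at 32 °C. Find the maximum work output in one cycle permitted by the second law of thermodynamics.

W_max ≈ 244.6 kJ

T_C = 32 °C → 32 + 273.15 = 305.15 K.
The second-law ceiling is the Carnot efficiency, η_max = 1 − T_C/T_H = 1 − 305.15/625.00 = 0.5118.
W_max = η_max · Q_H = 0.5118 × 478 = 244.6 kJ.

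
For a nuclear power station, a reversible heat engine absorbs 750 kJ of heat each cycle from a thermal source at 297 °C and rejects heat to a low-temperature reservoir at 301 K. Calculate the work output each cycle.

W ≈ 354.1 kJ

T_H = 297 °C → 297 + 273.15 = 570.15 K.
For a reversible engine, η = 1 − T_C/T_H = 1 − 301.00/570.15 = 0.4721.
W = η·Q_H = 0.4721 × 750 = 354.1 kJ.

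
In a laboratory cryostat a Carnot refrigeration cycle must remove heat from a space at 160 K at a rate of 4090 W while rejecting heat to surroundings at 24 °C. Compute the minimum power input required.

Ẇ_in ≈ 3510 W

T_H = 24 °C → 24 + 273.15 = 297.15 K.
For a reversible refrigerator, COP_R = T_C/(T_H − T_C) = 160.00/137.15 = 1.1666.
W = Q_C/COP_R = 4090/1.1666 = 3510 W.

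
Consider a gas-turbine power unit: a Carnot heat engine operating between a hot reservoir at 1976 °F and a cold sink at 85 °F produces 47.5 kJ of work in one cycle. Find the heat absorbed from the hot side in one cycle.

Q_H ≈ 61.2 kJ

T_H = 1976 °F → (1976 − 32) × 5/9 = 1080.00 °C = 1353.15 K.
T_C = 85 °F → (85 − 32) × 5/9 = 29.44 °C = 302.59 K.
Carnot efficiency: η = 1 − T_C/T_H = 1 − 302.59/1353.15 = 0.7764.
Q_H = W/η = 47.5/0.7764 = 61.2 kJ.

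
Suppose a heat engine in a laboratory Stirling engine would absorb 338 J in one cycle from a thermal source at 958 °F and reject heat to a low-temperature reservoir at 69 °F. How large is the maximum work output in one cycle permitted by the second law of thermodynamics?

W_max ≈ 212.0 J

T_H = 958 °F → (958 − 32) × 5/9 = 514.44 °C = 787.59 K.
T_C = 69 °F → (69 − 32) × 5/9 = 20.56 °C = 293.71 K.
No engine can exceed the Carnot limit: η_max = 1 − T_C/T_H = 1 − 293.71/787.59 = 0.6271.
W_max = η_max · Q_H = 0.6271 × 338 = 212.0 J.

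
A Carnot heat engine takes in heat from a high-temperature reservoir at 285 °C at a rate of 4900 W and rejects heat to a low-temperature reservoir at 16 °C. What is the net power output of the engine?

Ẇ ≈ 2362 W

T_H = 285 °C → 285 + 273.15 = 558.15 K.
T_C = 16 °C → 16 + 273.15 = 289.15 K.
η_rev = 1 − T_C/T_H = 1 − 289.15/558.15 = 0.4819.
W = η·Q_H = 0.4819 × 4900 = 2362 W.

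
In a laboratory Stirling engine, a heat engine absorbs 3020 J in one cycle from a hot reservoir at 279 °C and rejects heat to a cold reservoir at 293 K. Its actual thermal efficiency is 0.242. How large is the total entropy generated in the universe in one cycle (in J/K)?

T_H = 279 °C → 279 + 273.15 = 552.15 K.
W = η·Q_H = 0.242 × 3020 = 730.8 J, so Q_C = Q_H − W = 2289 J.
Reservoir entropy changes: ΔS_H = −Q_H/T_H = −3020/552.15 = -5.470 J/K and ΔS_C = +Q_C/T_C = 2289/293.00 = 7.813 J/K.
ΔS_univ = −Q_H/T_H + Q_C/T_C = 2.34 J/K (> 0, since η = 0.242 < η_Carnot = 0.469).

ΔS_univ ≈ 2.34 J/K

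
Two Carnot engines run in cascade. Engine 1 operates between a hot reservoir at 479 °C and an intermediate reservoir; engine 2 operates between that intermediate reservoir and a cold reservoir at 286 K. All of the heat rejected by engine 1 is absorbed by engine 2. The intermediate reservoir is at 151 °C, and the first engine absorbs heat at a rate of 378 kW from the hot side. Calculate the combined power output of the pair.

Ẇ_total ≈ 234 kW

T_H = 479 °C → 479 + 273.15 = 752.15 K.
Two reversible stages in series are equivalent to a single Carnot engine between T_H and T_C, so η_total = 1 − T_C/T_H = 1 − 286.00/752.15 = 0.6198.
W_total = η_total · Q_H = 0.6198 × 378 = 234 kW.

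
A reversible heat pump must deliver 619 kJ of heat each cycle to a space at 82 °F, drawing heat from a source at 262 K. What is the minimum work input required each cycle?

W_in ≈ 80.1 kJ

T_H = 82 °F → (82 − 32) × 5/9 = 27.78 °C = 300.93 K.
COP_HP = T_H/(T_H − T_C) = 300.93/38.93 = 7.7304.
W = Q_H/COP_HP = 619/7.7304 = 80.1 kJ.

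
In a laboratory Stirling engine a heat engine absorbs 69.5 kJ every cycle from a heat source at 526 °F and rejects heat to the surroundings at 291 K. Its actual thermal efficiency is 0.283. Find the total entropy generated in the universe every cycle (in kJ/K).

ΔS_univ ≈ 0.0443 kJ/K

T_H = 526 °F → (526 − 32) × 5/9 = 274.44 °C = 547.59 K.
W = η·Q_H = 0.283 × 69.5 = 19.67 kJ, so Q_C = Q_H − W = 49.83 kJ.
Reservoir entropy changes: ΔS_H = −Q_H/T_H = −69.5/547.59 = -0.1269 kJ/K and ΔS_C = +Q_C/T_C = 49.83/291.00 = 0.1712 kJ/K.
ΔS_univ = −Q_H/T_H + Q_C/T_C = 0.0443 kJ/K (> 0, since η = 0.283 < η_Carnot = 0.469).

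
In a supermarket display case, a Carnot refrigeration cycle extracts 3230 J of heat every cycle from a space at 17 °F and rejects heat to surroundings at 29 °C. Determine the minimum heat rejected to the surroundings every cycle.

T_H = 29 °C → 29 + 273.15 = 302.15 K.
T_C = 17 °F → (17 − 32) × 5/9 = -8.33 °C = 264.82 K.
For a reversible cycle Q_H/Q_C = T_H/T_C, so Q_H = Q_C·T_H/T_C = 3230 × 302.15/264.82 = 3690 J.

Q_H ≈ 3690 J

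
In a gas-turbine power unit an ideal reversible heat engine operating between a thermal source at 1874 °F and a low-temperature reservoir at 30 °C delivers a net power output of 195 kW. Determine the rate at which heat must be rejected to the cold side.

T_H = 1874 °F → (1874 − 32) × 5/9 = 1023.33 °C = 1296.48 K.
T_C = 30 °C → 30 + 273.15 = 303.15 K.
Carnot efficiency: η = 1 − T_C/T_H = 1 − 303.15/1296.48 = 0.7662.
Since Q_C/Q_H = T_C/T_H and Q_H = W/η, Q_C = W·T_C/(T_H − T_C) = 195 × 303.15/993.33 = 59.51 kW.

Q̇_C ≈ 59.51 kW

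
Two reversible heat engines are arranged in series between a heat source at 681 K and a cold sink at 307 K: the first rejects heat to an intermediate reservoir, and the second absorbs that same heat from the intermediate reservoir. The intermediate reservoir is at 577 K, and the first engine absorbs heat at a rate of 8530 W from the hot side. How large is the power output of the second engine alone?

Ẇ₂ ≈ 3382 W

Heat entering the second stage: Q_m = Q_H·(T_m/T_H) = 8530 × 577.00/681.00 = 7227 W.
Second-stage efficiency η₂ = 1 − T_C/T_m = 1 − 307.00/577.00 = 0.4679, so W₂ = η₂·Q_m = 3382 W.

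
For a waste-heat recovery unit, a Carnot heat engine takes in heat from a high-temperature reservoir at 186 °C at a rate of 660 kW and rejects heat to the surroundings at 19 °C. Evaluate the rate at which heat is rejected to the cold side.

Q̇_C ≈ 420 kW

T_H = 186 °C → 186 + 273.15 = 459.15 K.
T_C = 19 °C → 19 + 273.15 = 292.15 K.
The Carnot efficiency is η = 1 − T_C/T_H = 1 − 292.15/459.15 = 0.3637.
For a reversible cycle Q_C/Q_H = T_C/T_H, so Q_C = 660 × 292.15/459.15 = 420 kW.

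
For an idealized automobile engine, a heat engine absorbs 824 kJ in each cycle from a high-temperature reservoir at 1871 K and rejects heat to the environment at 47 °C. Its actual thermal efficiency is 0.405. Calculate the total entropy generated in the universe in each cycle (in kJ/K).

ΔS_univ ≈ 1.09 kJ/K

T_C = 47 °C → 47 + 273.15 = 320.15 K.
W = η·Q_H = 0.405 × 824 = 333.7 kJ, so Q_C = Q_H − W = 490.3 kJ.
The hot reservoir loses entropy Q_H/T_H = 824/1871.00 = 0.4404 kJ/K; the cold reservoir gains Q_C/T_C = 490.3/320.15 = 1.531 kJ/K.
ΔS_univ = −Q_H/T_H + Q_C/T_C = 1.09 kJ/K (> 0, since η = 0.405 < η_Carnot = 0.829).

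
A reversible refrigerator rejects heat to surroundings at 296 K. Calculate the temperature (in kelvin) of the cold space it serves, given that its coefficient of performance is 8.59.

COP_R = T_C/(T_H − T_C) ⇒ T_C = T_H·COP_R/(1 + COP_R) = 296.00 × 8.59/(1 + 8.59) = 265 K.

T_C ≈ 265 K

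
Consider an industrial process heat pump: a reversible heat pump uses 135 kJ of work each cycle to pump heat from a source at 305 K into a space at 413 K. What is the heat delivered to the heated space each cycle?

COP_HP = T_H/(T_H − T_C) = 413.00/108.00 = 3.8241.
Q_H = COP_HP · W = 3.8241 × 135 = 516.2 kJ.

Q_H ≈ 516.2 kJ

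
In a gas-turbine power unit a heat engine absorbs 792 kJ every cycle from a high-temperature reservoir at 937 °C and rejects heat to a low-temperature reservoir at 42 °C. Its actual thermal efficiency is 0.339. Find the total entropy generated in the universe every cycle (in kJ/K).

ΔS_univ ≈ 1.01 kJ/K

T_H = 937 °C → 937 + 273.15 = 1210.15 K.
T_C = 42 °C → 42 + 273.15 = 315.15 K.
W = η·Q_H = 0.339 × 792 = 268.5 kJ, so Q_C = Q_H − W = 523.5 kJ.
Entropy balance on the reservoirs: −Q_H/T_H = -0.6545 kJ/K, +Q_C/T_C = 1.661 kJ/K.
ΔS_univ = −Q_H/T_H + Q_C/T_C = 1.01 kJ/K (> 0, since η = 0.339 < η_Carnot = 0.740).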